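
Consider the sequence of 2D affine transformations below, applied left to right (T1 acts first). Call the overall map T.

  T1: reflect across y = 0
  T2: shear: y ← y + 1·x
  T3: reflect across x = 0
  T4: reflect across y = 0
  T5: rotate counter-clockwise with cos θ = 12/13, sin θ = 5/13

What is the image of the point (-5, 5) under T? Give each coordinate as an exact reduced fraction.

T1 reflect across y = 0: (-5, 5) → (-5, -5)
T2 shear: y ← y + 1·x: (-5, -5) → (-5, -10)
T3 reflect across x = 0: (-5, -10) → (5, -10)
T4 reflect across y = 0: (5, -10) → (5, 10)
T5 rotate counter-clockwise with cos θ = 12/13, sin θ = 5/13: (5, 10) → (10/13, 145/13)

T(p) = (10/13, 145/13)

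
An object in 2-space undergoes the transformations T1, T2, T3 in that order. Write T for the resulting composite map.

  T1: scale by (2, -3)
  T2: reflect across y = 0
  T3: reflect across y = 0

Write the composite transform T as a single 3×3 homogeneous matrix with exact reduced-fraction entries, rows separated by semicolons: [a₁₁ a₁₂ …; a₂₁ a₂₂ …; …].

T = [2 0 0; 0 -3 0; 0 0 1]

T1 = [2 0 0; 0 -3 0; 0 0 1]
T2·T1 = [2 0 0; 0 3 0; 0 0 1]
T3·…·T1 = [2 0 0; 0 -3 0; 0 0 1]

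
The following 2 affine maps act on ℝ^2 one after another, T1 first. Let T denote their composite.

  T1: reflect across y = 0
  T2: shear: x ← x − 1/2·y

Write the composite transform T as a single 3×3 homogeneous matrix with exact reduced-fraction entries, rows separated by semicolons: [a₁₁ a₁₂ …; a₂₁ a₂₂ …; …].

T1 = [1 0 0; 0 -1 0; 0 0 1]
T2·T1 = [1 1/2 0; 0 -1 0; 0 0 1]

T = [1 1/2 0; 0 -1 0; 0 0 1]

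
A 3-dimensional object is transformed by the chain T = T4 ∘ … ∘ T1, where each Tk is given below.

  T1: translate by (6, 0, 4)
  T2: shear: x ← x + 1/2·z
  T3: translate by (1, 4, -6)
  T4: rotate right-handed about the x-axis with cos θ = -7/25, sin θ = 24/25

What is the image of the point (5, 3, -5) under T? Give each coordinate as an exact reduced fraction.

T(p) = (23/2, 119/25, 217/25)

T1 translate by (6, 0, 4): (5, 3, -5) → (11, 3, -1)
T2 shear: x ← x + 1/2·z: (11, 3, -1) → (21/2, 3, -1)
T3 translate by (1, 4, -6): (21/2, 3, -1) → (23/2, 7, -7)
T4 rotate right-handed about the x-axis with cos θ = -7/25, sin θ = 24/25: (23/2, 7, -7) → (23/2, 119/25, 217/25)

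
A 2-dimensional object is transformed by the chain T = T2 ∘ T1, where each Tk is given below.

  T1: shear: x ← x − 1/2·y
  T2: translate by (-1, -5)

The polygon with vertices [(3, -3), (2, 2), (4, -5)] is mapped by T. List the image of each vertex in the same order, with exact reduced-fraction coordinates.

T1 shear: x ← x − 1/2·y: (3, -3) → (9/2, -3); (2, 2) → (1, 2); (4, -5) → (13/2, -5)
T2 translate by (-1, -5): (9/2, -3) → (7/2, -8); (1, 2) → (0, -3); (13/2, -5) → (11/2, -10)

image vertices: (7/2, -8), (0, -3), (11/2, -10)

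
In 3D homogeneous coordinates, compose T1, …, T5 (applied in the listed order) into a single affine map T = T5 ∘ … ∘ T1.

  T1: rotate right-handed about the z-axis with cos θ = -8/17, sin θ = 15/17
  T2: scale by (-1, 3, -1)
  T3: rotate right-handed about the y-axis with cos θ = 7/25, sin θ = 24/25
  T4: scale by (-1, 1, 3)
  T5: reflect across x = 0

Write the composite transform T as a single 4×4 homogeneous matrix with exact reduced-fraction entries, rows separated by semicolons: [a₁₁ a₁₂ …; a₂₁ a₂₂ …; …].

T1 = [-8/17 -15/17 0 0; 15/17 -8/17 0 0; 0 0 1 0; 0 0 0 1]
T2·T1 = [8/17 15/17 0 0; 45/17 -24/17 0 0; 0 0 -1 0; 0 0 0 1]
T3·…·T1 = [56/425 21/85 -24/25 0; 45/17 -24/17 0 0; -192/425 -72/85 -7/25 0; 0 0 0 1]
T4·…·T1 = [-56/425 -21/85 24/25 0; 45/17 -24/17 0 0; -576/425 -216/85 -21/25 0; 0 0 0 1]
T5·…·T1 = [56/425 21/85 -24/25 0; 45/17 -24/17 0 0; -576/425 -216/85 -21/25 0; 0 0 0 1]

T = [56/425 21/85 -24/25 0; 45/17 -24/17 0 0; -576/425 -216/85 -21/25 0; 0 0 0 1]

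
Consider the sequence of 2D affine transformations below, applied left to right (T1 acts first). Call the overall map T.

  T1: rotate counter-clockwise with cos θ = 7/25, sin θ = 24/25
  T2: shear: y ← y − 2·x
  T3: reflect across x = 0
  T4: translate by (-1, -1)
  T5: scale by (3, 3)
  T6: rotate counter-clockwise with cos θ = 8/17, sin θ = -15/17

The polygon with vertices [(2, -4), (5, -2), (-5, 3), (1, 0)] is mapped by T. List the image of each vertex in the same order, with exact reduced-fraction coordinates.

image vertices: (-2673/85, 27/17), (-6417/425, 564/85), (354/25, -18/5), (-1443/425, 216/85)

T1 rotate counter-clockwise with cos θ = 7/25, sin θ = 24/25: (2, -4) → (22/5, 4/5); (5, -2) → (83/25, 106/25); (-5, 3) → (-107/25, -99/25); (1, 0) → (7/25, 24/25)
T2 shear: y ← y − 2·x: (22/5, 4/5) → (22/5, -8); (83/25, 106/25) → (83/25, -12/5); (-107/25, -99/25) → (-107/25, 23/5); (7/25, 24/25) → (7/25, 2/5)
T3 reflect across x = 0: (22/5, -8) → (-22/5, -8); (83/25, -12/5) → (-83/25, -12/5); (-107/25, 23/5) → (107/25, 23/5); (7/25, 2/5) → (-7/25, 2/5)
T4 translate by (-1, -1): (-22/5, -8) → (-27/5, -9); (-83/25, -12/5) → (-108/25, -17/5); (107/25, 23/5) → (82/25, 18/5); (-7/25, 2/5) → (-32/25, -3/5)
T5 scale by (3, 3): (-27/5, -9) → (-81/5, -27); (-108/25, -17/5) → (-324/25, -51/5); (82/25, 18/5) → (246/25, 54/5); (-32/25, -3/5) → (-96/25, -9/5)
T6 rotate counter-clockwise with cos θ = 8/17, sin θ = -15/17: (-81/5, -27) → (-2673/85, 27/17); (-324/25, -51/5) → (-6417/425, 564/85); (246/25, 54/5) → (354/25, -18/5); (-96/25, -9/5) → (-1443/425, 216/85)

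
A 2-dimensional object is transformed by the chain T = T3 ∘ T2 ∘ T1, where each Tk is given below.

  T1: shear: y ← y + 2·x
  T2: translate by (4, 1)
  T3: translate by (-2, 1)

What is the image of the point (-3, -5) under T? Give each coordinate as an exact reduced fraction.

T(p) = (-1, -9)

T1 shear: y ← y + 2·x: (-3, -5) → (-3, -11)
T2 translate by (4, 1): (-3, -11) → (1, -10)
T3 translate by (-2, 1): (1, -10) → (-1, -9)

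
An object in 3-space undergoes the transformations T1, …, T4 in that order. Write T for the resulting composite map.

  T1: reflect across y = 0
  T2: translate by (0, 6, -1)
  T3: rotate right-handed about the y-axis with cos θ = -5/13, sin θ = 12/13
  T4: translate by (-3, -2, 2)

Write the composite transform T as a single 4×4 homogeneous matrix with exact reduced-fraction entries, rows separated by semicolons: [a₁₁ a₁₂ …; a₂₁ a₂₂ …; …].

T1 = [1 0 0 0; 0 -1 0 0; 0 0 1 0; 0 0 0 1]
T2·T1 = [1 0 0 0; 0 -1 0 6; 0 0 1 -1; 0 0 0 1]
T3·…·T1 = [-5/13 0 12/13 -12/13; 0 -1 0 6; -12/13 0 -5/13 5/13; 0 0 0 1]
T4·…·T1 = [-5/13 0 12/13 -51/13; 0 -1 0 4; -12/13 0 -5/13 31/13; 0 0 0 1]

T = [-5/13 0 12/13 -51/13; 0 -1 0 4; -12/13 0 -5/13 31/13; 0 0 0 1]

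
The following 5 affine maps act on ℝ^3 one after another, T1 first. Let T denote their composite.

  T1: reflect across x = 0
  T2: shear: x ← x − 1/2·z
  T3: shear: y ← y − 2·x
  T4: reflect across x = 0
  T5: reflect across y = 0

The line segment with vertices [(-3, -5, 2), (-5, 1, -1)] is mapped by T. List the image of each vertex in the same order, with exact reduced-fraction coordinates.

T1 reflect across x = 0: (-3, -5, 2) → (3, -5, 2); (-5, 1, -1) → (5, 1, -1)
T2 shear: x ← x − 1/2·z: (3, -5, 2) → (2, -5, 2); (5, 1, -1) → (11/2, 1, -1)
T3 shear: y ← y − 2·x: (2, -5, 2) → (2, -9, 2); (11/2, 1, -1) → (11/2, -10, -1)
T4 reflect across x = 0: (2, -9, 2) → (-2, -9, 2); (11/2, -10, -1) → (-11/2, -10, -1)
T5 reflect across y = 0: (-2, -9, 2) → (-2, 9, 2); (-11/2, -10, -1) → (-11/2, 10, -1)

image vertices: (-2, 9, 2), (-11/2, 10, -1)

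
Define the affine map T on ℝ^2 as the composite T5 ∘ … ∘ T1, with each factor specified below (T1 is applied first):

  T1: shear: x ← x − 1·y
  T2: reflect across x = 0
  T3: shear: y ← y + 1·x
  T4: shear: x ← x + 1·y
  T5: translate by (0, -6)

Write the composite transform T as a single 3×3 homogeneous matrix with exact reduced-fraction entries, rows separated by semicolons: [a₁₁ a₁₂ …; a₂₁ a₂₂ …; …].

T1 = [1 -1 0; 0 1 0; 0 0 1]
T2·T1 = [-1 1 0; 0 1 0; 0 0 1]
T3·…·T1 = [-1 1 0; -1 2 0; 0 0 1]
T4·…·T1 = [-2 3 0; -1 2 0; 0 0 1]
T5·…·T1 = [-2 3 0; -1 2 -6; 0 0 1]

T = [-2 3 0; -1 2 -6; 0 0 1]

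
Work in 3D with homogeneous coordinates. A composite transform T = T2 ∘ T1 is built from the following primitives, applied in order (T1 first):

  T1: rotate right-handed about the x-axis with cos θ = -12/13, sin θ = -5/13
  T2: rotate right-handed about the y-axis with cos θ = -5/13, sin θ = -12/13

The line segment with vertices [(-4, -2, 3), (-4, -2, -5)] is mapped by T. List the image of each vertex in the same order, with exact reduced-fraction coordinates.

T1 rotate right-handed about the x-axis with cos θ = -12/13, sin θ = -5/13: (-4, -2, 3) → (-4, 3, -2); (-4, -2, -5) → (-4, -1/13, 70/13)
T2 rotate right-handed about the y-axis with cos θ = -5/13, sin θ = -12/13: (-4, 3, -2) → (44/13, 3, -38/13); (-4, -1/13, 70/13) → (-580/169, -1/13, -974/169)

image vertices: (44/13, 3, -38/13), (-580/169, -1/13, -974/169)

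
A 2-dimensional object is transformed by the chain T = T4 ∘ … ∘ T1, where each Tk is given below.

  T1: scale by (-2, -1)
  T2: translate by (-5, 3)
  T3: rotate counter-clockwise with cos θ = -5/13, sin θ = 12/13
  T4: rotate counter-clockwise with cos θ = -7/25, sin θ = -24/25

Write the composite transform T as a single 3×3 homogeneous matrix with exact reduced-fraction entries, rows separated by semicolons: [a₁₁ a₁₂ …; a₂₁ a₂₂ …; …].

T1 = [-2 0 0; 0 -1 0; 0 0 1]
T2·T1 = [-2 0 -5; 0 -1 3; 0 0 1]
T3·…·T1 = [10/13 12/13 -11/13; -24/13 5/13 -75/13; 0 0 1]
T4·…·T1 = [-646/325 36/325 -1723/325; -72/325 -323/325 789/325; 0 0 1]

T = [-646/325 36/325 -1723/325; -72/325 -323/325 789/325; 0 0 1]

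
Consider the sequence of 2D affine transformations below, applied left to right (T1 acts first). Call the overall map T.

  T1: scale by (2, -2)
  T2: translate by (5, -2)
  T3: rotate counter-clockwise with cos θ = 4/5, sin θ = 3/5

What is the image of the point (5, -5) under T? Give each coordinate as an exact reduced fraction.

T(p) = (36/5, 77/5)

T1 scale by (2, -2): (5, -5) → (10, 10)
T2 translate by (5, -2): (10, 10) → (15, 8)
T3 rotate counter-clockwise with cos θ = 4/5, sin θ = 3/5: (15, 8) → (36/5, 77/5)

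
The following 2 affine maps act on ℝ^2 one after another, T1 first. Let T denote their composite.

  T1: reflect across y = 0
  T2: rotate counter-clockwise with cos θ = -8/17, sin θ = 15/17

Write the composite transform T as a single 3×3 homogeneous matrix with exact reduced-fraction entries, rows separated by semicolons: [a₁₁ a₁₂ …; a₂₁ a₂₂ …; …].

T1 = [1 0 0; 0 -1 0; 0 0 1]
T2·T1 = [-8/17 15/17 0; 15/17 8/17 0; 0 0 1]

T = [-8/17 15/17 0; 15/17 8/17 0; 0 0 1]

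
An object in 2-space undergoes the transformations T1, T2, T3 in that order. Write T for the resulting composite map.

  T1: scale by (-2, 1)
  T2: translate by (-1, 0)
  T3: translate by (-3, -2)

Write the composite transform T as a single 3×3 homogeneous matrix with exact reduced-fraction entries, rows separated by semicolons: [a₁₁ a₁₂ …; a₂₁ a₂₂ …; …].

T1 = [-2 0 0; 0 1 0; 0 0 1]
T2·T1 = [-2 0 -1; 0 1 0; 0 0 1]
T3·…·T1 = [-2 0 -4; 0 1 -2; 0 0 1]

T = [-2 0 -4; 0 1 -2; 0 0 1]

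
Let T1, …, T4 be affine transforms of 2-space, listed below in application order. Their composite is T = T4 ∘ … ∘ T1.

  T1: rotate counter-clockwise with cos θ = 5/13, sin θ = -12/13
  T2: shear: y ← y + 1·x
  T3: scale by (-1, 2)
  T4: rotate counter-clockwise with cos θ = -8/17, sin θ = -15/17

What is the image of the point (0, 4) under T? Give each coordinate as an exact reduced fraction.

T(p) = (2424/221, -368/221)

T1 rotate counter-clockwise with cos θ = 5/13, sin θ = -12/13: (0, 4) → (48/13, 20/13)
T2 shear: y ← y + 1·x: (48/13, 20/13) → (48/13, 68/13)
T3 scale by (-1, 2): (48/13, 68/13) → (-48/13, 136/13)
T4 rotate counter-clockwise with cos θ = -8/17, sin θ = -15/17: (-48/13, 136/13) → (2424/221, -368/221)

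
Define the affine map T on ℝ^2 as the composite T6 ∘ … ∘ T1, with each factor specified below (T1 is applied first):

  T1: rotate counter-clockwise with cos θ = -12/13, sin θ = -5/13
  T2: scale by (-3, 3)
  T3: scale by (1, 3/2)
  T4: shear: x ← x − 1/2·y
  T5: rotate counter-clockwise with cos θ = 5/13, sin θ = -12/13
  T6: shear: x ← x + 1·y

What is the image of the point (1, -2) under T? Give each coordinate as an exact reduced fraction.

T(p) = (5163/676, 297/338)

T1 rotate counter-clockwise with cos θ = -12/13, sin θ = -5/13: (1, -2) → (-22/13, 19/13)
T2 scale by (-3, 3): (-22/13, 19/13) → (66/13, 57/13)
T3 scale by (1, 3/2): (66/13, 57/13) → (66/13, 171/26)
T4 shear: x ← x − 1/2·y: (66/13, 171/26) → (93/52, 171/26)
T5 rotate counter-clockwise with cos θ = 5/13, sin θ = -12/13: (93/52, 171/26) → (4569/676, 297/338)
T6 shear: x ← x + 1·y: (4569/676, 297/338) → (5163/676, 297/338)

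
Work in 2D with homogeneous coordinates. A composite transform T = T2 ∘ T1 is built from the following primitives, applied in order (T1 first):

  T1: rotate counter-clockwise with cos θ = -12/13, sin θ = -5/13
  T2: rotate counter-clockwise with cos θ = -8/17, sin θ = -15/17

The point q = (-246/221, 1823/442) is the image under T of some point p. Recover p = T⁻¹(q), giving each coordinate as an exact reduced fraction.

p = (4, 3/2)

T1 = [-12/13 5/13 0; -5/13 -12/13 0; 0 0 1]
T2·T1 = [21/221 -220/221 0; 220/221 21/221 0; 0 0 1]
det M = 1; M⁻¹ = [21/221 220/221 0; -220/221 21/221 0; 0 0 1]
M⁻¹ · (-246/221, 1823/442)ᵀ = (4, 3/2)ᵀ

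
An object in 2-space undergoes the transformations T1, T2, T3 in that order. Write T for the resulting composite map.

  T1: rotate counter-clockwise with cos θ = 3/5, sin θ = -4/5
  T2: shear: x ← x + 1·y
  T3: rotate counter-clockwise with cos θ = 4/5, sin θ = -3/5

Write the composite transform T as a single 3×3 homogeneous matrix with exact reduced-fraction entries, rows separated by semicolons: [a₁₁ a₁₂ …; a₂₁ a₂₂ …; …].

T1 = [3/5 4/5 0; -4/5 3/5 0; 0 0 1]
T2·T1 = [-1/5 7/5 0; -4/5 3/5 0; 0 0 1]
T3·…·T1 = [-16/25 37/25 0; -13/25 -9/25 0; 0 0 1]

T = [-16/25 37/25 0; -13/25 -9/25 0; 0 0 1]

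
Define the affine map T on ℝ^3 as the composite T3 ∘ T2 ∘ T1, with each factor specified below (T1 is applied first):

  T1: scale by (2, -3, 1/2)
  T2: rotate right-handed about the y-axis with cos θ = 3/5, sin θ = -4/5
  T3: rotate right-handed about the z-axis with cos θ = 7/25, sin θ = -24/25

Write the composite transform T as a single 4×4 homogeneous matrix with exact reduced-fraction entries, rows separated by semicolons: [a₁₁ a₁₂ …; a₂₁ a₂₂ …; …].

T = [42/125 -72/25 -14/125 0; -144/125 -21/25 48/125 0; 8/5 0 3/10 0; 0 0 0 1]

T1 = [2 0 0 0; 0 -3 0 0; 0 0 1/2 0; 0 0 0 1]
T2·T1 = [6/5 0 -2/5 0; 0 -3 0 0; 8/5 0 3/10 0; 0 0 0 1]
T3·…·T1 = [42/125 -72/25 -14/125 0; -144/125 -21/25 48/125 0; 8/5 0 3/10 0; 0 0 0 1]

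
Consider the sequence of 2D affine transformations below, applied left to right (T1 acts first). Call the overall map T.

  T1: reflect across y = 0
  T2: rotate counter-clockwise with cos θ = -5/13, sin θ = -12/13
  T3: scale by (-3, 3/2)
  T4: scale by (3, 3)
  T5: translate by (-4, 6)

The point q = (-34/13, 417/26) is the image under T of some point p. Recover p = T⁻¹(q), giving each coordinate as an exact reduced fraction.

p = (-2, 1)

T1 = [1 0 0; 0 -1 0; 0 0 1]
T2·T1 = [-5/13 -12/13 0; -12/13 5/13 0; 0 0 1]
T3·…·T1 = [15/13 36/13 0; -18/13 15/26 0; 0 0 1]
T4·…·T1 = [45/13 108/13 0; -54/13 45/26 0; 0 0 1]
T5·…·T1 = [45/13 108/13 -4; -54/13 45/26 6; 0 0 1]
det M = 81/2; M⁻¹ = [5/117 -8/39 164/117; 4/39 10/117 -4/39; 0 0 1]
M⁻¹ · (-34/13, 417/26)ᵀ = (-2, 1)ᵀ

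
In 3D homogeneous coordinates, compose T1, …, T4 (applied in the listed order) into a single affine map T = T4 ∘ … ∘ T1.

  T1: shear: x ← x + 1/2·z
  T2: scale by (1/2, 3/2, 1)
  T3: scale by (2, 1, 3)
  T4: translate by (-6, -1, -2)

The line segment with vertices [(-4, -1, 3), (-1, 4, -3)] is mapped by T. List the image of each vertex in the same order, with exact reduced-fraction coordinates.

T1 shear: x ← x + 1/2·z: (-4, -1, 3) → (-5/2, -1, 3); (-1, 4, -3) → (-5/2, 4, -3)
T2 scale by (1/2, 3/2, 1): (-5/2, -1, 3) → (-5/4, -3/2, 3); (-5/2, 4, -3) → (-5/4, 6, -3)
T3 scale by (2, 1, 3): (-5/4, -3/2, 3) → (-5/2, -3/2, 9); (-5/4, 6, -3) → (-5/2, 6, -9)
T4 translate by (-6, -1, -2): (-5/2, -3/2, 9) → (-17/2, -5/2, 7); (-5/2, 6, -9) → (-17/2, 5, -11)

image vertices: (-17/2, -5/2, 7), (-17/2, 5, -11)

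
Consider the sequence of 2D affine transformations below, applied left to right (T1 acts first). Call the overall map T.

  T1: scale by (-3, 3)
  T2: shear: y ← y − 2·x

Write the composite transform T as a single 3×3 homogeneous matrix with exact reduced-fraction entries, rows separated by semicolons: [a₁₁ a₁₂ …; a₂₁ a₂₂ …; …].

T1 = [-3 0 0; 0 3 0; 0 0 1]
T2·T1 = [-3 0 0; 6 3 0; 0 0 1]

T = [-3 0 0; 6 3 0; 0 0 1]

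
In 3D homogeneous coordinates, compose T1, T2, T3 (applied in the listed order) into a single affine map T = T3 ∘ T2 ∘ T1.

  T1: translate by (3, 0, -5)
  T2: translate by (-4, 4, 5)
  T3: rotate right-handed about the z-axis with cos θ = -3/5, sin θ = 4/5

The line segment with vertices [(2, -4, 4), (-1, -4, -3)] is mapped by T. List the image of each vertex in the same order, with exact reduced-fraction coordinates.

T1 translate by (3, 0, -5): (2, -4, 4) → (5, -4, -1); (-1, -4, -3) → (2, -4, -8)
T2 translate by (-4, 4, 5): (5, -4, -1) → (1, 0, 4); (2, -4, -8) → (-2, 0, -3)
T3 rotate right-handed about the z-axis with cos θ = -3/5, sin θ = 4/5: (1, 0, 4) → (-3/5, 4/5, 4); (-2, 0, -3) → (6/5, -8/5, -3)

image vertices: (-3/5, 4/5, 4), (6/5, -8/5, -3)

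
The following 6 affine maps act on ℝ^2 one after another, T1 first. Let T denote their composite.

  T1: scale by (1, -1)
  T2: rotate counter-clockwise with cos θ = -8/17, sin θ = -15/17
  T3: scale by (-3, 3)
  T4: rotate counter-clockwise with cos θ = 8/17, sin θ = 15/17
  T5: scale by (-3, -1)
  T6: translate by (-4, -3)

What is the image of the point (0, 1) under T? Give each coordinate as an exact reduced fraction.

T(p) = (-4, -6)

T1 scale by (1, -1): (0, 1) → (0, -1)
T2 rotate counter-clockwise with cos θ = -8/17, sin θ = -15/17: (0, -1) → (-15/17, 8/17)
T3 scale by (-3, 3): (-15/17, 8/17) → (45/17, 24/17)
T4 rotate counter-clockwise with cos θ = 8/17, sin θ = 15/17: (45/17, 24/17) → (0, 3)
T5 scale by (-3, -1): (0, 3) → (0, -3)
T6 translate by (-4, -3): (0, -3) → (-4, -6)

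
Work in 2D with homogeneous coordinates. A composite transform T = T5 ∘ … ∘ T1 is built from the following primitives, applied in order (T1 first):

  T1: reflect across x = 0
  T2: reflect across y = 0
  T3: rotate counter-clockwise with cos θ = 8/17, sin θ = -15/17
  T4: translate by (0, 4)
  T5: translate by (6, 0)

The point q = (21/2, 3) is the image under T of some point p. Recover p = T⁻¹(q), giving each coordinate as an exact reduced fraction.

T1 = [-1 0 0; 0 1 0; 0 0 1]
T2·T1 = [-1 0 0; 0 -1 0; 0 0 1]
T3·…·T1 = [-8/17 -15/17 0; 15/17 -8/17 0; 0 0 1]
T4·…·T1 = [-8/17 -15/17 0; 15/17 -8/17 4; 0 0 1]
T5·…·T1 = [-8/17 -15/17 6; 15/17 -8/17 4; 0 0 1]
det M = 1; M⁻¹ = [-8/17 15/17 -12/17; -15/17 -8/17 122/17; 0 0 1]
M⁻¹ · (21/2, 3)ᵀ = (-3, -7/2)ᵀ

p = (-3, -7/2)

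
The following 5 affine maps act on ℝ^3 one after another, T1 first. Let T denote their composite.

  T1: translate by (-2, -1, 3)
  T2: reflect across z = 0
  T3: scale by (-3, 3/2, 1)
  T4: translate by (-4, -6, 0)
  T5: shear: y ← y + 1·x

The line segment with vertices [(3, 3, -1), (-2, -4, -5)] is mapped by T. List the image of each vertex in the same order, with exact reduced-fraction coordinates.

image vertices: (-7, -10, -2), (8, -11/2, 2)

T1 translate by (-2, -1, 3): (3, 3, -1) → (1, 2, 2); (-2, -4, -5) → (-4, -5, -2)
T2 reflect across z = 0: (1, 2, 2) → (1, 2, -2); (-4, -5, -2) → (-4, -5, 2)
T3 scale by (-3, 3/2, 1): (1, 2, -2) → (-3, 3, -2); (-4, -5, 2) → (12, -15/2, 2)
T4 translate by (-4, -6, 0): (-3, 3, -2) → (-7, -3, -2); (12, -15/2, 2) → (8, -27/2, 2)
T5 shear: y ← y + 1·x: (-7, -3, -2) → (-7, -10, -2); (8, -27/2, 2) → (8, -11/2, 2)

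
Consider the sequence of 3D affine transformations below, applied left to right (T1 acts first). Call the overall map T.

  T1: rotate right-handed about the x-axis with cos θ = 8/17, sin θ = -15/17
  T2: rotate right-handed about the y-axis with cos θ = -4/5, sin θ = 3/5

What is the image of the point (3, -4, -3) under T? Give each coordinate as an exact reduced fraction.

T1 rotate right-handed about the x-axis with cos θ = 8/17, sin θ = -15/17: (3, -4, -3) → (3, -77/17, 36/17)
T2 rotate right-handed about the y-axis with cos θ = -4/5, sin θ = 3/5: (3, -77/17, 36/17) → (-96/85, -77/17, -297/85)

T(p) = (-96/85, -77/17, -297/85)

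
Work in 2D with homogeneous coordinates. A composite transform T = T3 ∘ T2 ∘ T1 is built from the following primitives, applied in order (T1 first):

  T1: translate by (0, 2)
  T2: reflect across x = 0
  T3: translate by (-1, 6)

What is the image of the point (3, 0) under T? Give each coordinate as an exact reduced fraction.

T(p) = (-4, 8)

T1 translate by (0, 2): (3, 0) → (3, 2)
T2 reflect across x = 0: (3, 2) → (-3, 2)
T3 translate by (-1, 6): (-3, 2) → (-4, 8)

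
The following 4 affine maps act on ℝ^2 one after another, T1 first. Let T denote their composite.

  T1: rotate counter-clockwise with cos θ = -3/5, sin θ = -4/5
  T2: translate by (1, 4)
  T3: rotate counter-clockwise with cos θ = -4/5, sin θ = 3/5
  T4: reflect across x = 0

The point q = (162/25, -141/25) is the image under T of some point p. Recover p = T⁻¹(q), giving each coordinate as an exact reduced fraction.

T1 = [-3/5 4/5 0; -4/5 -3/5 0; 0 0 1]
T2·T1 = [-3/5 4/5 1; -4/5 -3/5 4; 0 0 1]
T3·…·T1 = [24/25 -7/25 -16/5; 7/25 24/25 -13/5; 0 0 1]
T4·…·T1 = [-24/25 7/25 16/5; 7/25 24/25 -13/5; 0 0 1]
det M = -1; M⁻¹ = [-24/25 7/25 19/5; 7/25 24/25 8/5; 0 0 1]
M⁻¹ · (162/25, -141/25)ᵀ = (-4, -2)ᵀ

p = (-4, -2)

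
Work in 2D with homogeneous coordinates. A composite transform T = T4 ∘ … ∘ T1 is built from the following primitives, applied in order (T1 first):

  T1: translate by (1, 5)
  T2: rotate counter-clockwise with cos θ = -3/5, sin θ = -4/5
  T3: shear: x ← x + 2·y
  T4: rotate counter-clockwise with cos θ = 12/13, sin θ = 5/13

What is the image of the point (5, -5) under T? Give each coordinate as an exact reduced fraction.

T(p) = (-672/65, -618/65)

T1 translate by (1, 5): (5, -5) → (6, 0)
T2 rotate counter-clockwise with cos θ = -3/5, sin θ = -4/5: (6, 0) → (-18/5, -24/5)
T3 shear: x ← x + 2·y: (-18/5, -24/5) → (-66/5, -24/5)
T4 rotate counter-clockwise with cos θ = 12/13, sin θ = 5/13: (-66/5, -24/5) → (-672/65, -618/65)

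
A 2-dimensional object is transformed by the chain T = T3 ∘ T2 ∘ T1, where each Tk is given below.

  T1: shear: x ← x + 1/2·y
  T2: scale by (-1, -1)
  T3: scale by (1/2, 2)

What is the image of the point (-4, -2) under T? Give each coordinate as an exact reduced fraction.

T1 shear: x ← x + 1/2·y: (-4, -2) → (-5, -2)
T2 scale by (-1, -1): (-5, -2) → (5, 2)
T3 scale by (1/2, 2): (5, 2) → (5/2, 4)

T(p) = (5/2, 4)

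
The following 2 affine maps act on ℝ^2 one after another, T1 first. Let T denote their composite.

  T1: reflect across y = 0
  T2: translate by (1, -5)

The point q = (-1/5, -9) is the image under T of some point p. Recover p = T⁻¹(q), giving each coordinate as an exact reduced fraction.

T1 = [1 0 0; 0 -1 0; 0 0 1]
T2·T1 = [1 0 1; 0 -1 -5; 0 0 1]
det M = -1; M⁻¹ = [1 0 -1; 0 -1 -5; 0 0 1]
M⁻¹ · (-1/5, -9)ᵀ = (-6/5, 4)ᵀ

p = (-6/5, 4)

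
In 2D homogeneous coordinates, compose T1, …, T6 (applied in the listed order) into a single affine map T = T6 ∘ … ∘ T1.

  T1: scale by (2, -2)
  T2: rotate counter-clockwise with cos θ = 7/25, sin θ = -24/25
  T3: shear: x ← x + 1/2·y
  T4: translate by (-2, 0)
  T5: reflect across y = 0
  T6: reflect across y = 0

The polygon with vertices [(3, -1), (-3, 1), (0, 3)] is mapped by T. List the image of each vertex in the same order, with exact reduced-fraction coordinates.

T1 scale by (2, -2): (3, -1) → (6, 2); (-3, 1) → (-6, -2); (0, 3) → (0, -6)
T2 rotate counter-clockwise with cos θ = 7/25, sin θ = -24/25: (6, 2) → (18/5, -26/5); (-6, -2) → (-18/5, 26/5); (0, -6) → (-144/25, -42/25)
T3 shear: x ← x + 1/2·y: (18/5, -26/5) → (1, -26/5); (-18/5, 26/5) → (-1, 26/5); (-144/25, -42/25) → (-33/5, -42/25)
T4 translate by (-2, 0): (1, -26/5) → (-1, -26/5); (-1, 26/5) → (-3, 26/5); (-33/5, -42/25) → (-43/5, -42/25)
T5 reflect across y = 0: (-1, -26/5) → (-1, 26/5); (-3, 26/5) → (-3, -26/5); (-43/5, -42/25) → (-43/5, 42/25)
T6 reflect across y = 0: (-1, 26/5) → (-1, -26/5); (-3, -26/5) → (-3, 26/5); (-43/5, 42/25) → (-43/5, -42/25)

image vertices: (-1, -26/5), (-3, 26/5), (-43/5, -42/25)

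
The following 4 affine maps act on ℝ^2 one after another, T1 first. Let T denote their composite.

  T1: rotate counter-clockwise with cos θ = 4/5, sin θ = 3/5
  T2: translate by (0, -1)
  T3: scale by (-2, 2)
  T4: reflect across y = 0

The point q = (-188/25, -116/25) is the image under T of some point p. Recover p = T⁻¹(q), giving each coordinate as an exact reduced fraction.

p = (5, 2/5)

T1 = [4/5 -3/5 0; 3/5 4/5 0; 0 0 1]
T2·T1 = [4/5 -3/5 0; 3/5 4/5 -1; 0 0 1]
T3·…·T1 = [-8/5 6/5 0; 6/5 8/5 -2; 0 0 1]
T4·…·T1 = [-8/5 6/5 0; -6/5 -8/5 2; 0 0 1]
det M = 4; M⁻¹ = [-2/5 -3/10 3/5; 3/10 -2/5 4/5; 0 0 1]
M⁻¹ · (-188/25, -116/25)ᵀ = (5, 2/5)ᵀ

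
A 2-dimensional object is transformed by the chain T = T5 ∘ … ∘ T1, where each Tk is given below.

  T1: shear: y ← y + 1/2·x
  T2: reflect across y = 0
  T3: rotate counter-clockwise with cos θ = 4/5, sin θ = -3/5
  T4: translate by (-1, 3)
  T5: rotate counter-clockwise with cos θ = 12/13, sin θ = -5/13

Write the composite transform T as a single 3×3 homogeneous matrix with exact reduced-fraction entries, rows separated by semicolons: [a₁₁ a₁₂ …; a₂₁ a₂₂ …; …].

T1 = [1 0 0; 1/2 1 0; 0 0 1]
T2·T1 = [1 0 0; -1/2 -1 0; 0 0 1]
T3·…·T1 = [1/2 -3/5 0; -1 -4/5 0; 0 0 1]
T4·…·T1 = [1/2 -3/5 -1; -1 -4/5 3; 0 0 1]
T5·…·T1 = [1/13 -56/65 3/13; -29/26 -33/65 41/13; 0 0 1]

T = [1/13 -56/65 3/13; -29/26 -33/65 41/13; 0 0 1]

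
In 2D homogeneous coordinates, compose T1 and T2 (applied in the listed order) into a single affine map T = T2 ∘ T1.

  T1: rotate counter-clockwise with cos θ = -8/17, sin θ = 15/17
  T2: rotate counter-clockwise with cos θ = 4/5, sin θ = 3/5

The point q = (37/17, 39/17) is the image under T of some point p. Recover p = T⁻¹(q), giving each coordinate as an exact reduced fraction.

T1 = [-8/17 -15/17 0; 15/17 -8/17 0; 0 0 1]
T2·T1 = [-77/85 -36/85 0; 36/85 -77/85 0; 0 0 1]
det M = 1; M⁻¹ = [-77/85 36/85 0; -36/85 -77/85 0; 0 0 1]
M⁻¹ · (37/17, 39/17)ᵀ = (-1, -3)ᵀ

p = (-1, -3)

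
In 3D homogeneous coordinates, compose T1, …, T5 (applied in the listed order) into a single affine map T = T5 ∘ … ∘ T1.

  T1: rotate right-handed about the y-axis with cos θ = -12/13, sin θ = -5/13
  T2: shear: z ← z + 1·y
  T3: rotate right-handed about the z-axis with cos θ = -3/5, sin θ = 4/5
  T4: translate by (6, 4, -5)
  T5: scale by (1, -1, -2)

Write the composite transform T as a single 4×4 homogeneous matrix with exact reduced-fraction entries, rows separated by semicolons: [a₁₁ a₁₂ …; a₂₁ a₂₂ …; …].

T1 = [-12/13 0 -5/13 0; 0 1 0 0; 5/13 0 -12/13 0; 0 0 0 1]
T2·T1 = [-12/13 0 -5/13 0; 0 1 0 0; 5/13 1 -12/13 0; 0 0 0 1]
T3·…·T1 = [36/65 -4/5 3/13 0; -48/65 -3/5 -4/13 0; 5/13 1 -12/13 0; 0 0 0 1]
T4·…·T1 = [36/65 -4/5 3/13 6; -48/65 -3/5 -4/13 4; 5/13 1 -12/13 -5; 0 0 0 1]
T5·…·T1 = [36/65 -4/5 3/13 6; 48/65 3/5 4/13 -4; -10/13 -2 24/13 10; 0 0 0 1]

T = [36/65 -4/5 3/13 6; 48/65 3/5 4/13 -4; -10/13 -2 24/13 10; 0 0 0 1]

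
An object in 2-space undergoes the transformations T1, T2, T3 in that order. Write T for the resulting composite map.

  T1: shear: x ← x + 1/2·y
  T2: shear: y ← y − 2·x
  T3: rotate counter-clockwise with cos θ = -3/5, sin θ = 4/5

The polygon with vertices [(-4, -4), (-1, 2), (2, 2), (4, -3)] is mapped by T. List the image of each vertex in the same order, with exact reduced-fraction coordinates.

T1 shear: x ← x + 1/2·y: (-4, -4) → (-6, -4); (-1, 2) → (0, 2); (2, 2) → (3, 2); (4, -3) → (5/2, -3)
T2 shear: y ← y − 2·x: (-6, -4) → (-6, 8); (0, 2) → (0, 2); (3, 2) → (3, -4); (5/2, -3) → (5/2, -8)
T3 rotate counter-clockwise with cos θ = -3/5, sin θ = 4/5: (-6, 8) → (-14/5, -48/5); (0, 2) → (-8/5, -6/5); (3, -4) → (7/5, 24/5); (5/2, -8) → (49/10, 34/5)

image vertices: (-14/5, -48/5), (-8/5, -6/5), (7/5, 24/5), (49/10, 34/5)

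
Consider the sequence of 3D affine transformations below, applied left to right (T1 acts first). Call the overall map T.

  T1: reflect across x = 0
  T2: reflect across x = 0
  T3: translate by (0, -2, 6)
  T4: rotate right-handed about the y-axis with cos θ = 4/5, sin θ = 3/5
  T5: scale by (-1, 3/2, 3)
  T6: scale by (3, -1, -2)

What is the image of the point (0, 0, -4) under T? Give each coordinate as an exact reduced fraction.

T(p) = (-18/5, 3, -48/5)

T1 reflect across x = 0: (0, 0, -4) → (0, 0, -4)
T2 reflect across x = 0: (0, 0, -4) → (0, 0, -4)
T3 translate by (0, -2, 6): (0, 0, -4) → (0, -2, 2)
T4 rotate right-handed about the y-axis with cos θ = 4/5, sin θ = 3/5: (0, -2, 2) → (6/5, -2, 8/5)
T5 scale by (-1, 3/2, 3): (6/5, -2, 8/5) → (-6/5, -3, 24/5)
T6 scale by (3, -1, -2): (-6/5, -3, 24/5) → (-18/5, 3, -48/5)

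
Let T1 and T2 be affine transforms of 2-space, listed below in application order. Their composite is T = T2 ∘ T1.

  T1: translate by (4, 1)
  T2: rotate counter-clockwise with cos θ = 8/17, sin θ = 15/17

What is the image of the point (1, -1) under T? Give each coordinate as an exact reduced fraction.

T1 translate by (4, 1): (1, -1) → (5, 0)
T2 rotate counter-clockwise with cos θ = 8/17, sin θ = 15/17: (5, 0) → (40/17, 75/17)

T(p) = (40/17, 75/17)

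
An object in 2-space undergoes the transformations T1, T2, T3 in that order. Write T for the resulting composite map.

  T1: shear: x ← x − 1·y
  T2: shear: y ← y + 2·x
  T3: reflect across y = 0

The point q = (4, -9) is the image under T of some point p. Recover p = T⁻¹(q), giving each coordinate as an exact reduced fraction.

T1 = [1 -1 0; 0 1 0; 0 0 1]
T2·T1 = [1 -1 0; 2 -1 0; 0 0 1]
T3·…·T1 = [1 -1 0; -2 1 0; 0 0 1]
det M = -1; M⁻¹ = [-1 -1 0; -2 -1 0; 0 0 1]
M⁻¹ · (4, -9)ᵀ = (5, 1)ᵀ

p = (5, 1)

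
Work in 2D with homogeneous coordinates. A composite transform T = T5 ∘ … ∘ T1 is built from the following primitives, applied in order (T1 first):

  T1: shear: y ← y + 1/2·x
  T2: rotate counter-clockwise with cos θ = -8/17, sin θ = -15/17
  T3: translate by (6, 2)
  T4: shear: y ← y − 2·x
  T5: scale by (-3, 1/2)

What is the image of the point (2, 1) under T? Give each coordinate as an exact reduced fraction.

T(p) = (-348/17, -122/17)

T1 shear: y ← y + 1/2·x: (2, 1) → (2, 2)
T2 rotate counter-clockwise with cos θ = -8/17, sin θ = -15/17: (2, 2) → (14/17, -46/17)
T3 translate by (6, 2): (14/17, -46/17) → (116/17, -12/17)
T4 shear: y ← y − 2·x: (116/17, -12/17) → (116/17, -244/17)
T5 scale by (-3, 1/2): (116/17, -244/17) → (-348/17, -122/17)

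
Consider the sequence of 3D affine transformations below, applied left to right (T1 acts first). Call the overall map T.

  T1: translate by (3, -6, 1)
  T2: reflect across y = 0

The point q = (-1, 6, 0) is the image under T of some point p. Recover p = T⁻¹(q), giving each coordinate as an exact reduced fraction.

T1 = [1 0 0 3; 0 1 0 -6; 0 0 1 1; 0 0 0 1]
T2·T1 = [1 0 0 3; 0 -1 0 6; 0 0 1 1; 0 0 0 1]
det M = -1; M⁻¹ = [1 0 0 -3; 0 -1 0 6; 0 0 1 -1; 0 0 0 1]
M⁻¹ · (-1, 6, 0)ᵀ = (-4, 0, -1)ᵀ

p = (-4, 0, -1)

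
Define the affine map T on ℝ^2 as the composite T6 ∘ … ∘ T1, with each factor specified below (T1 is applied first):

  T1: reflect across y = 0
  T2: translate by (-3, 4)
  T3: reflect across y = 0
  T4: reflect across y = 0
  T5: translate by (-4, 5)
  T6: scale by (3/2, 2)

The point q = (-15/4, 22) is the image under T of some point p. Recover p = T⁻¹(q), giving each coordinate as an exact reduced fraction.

p = (9/2, -2)

T1 = [1 0 0; 0 -1 0; 0 0 1]
T2·T1 = [1 0 -3; 0 -1 4; 0 0 1]
T3·…·T1 = [1 0 -3; 0 1 -4; 0 0 1]
T4·…·T1 = [1 0 -3; 0 -1 4; 0 0 1]
T5·…·T1 = [1 0 -7; 0 -1 9; 0 0 1]
T6·…·T1 = [3/2 0 -21/2; 0 -2 18; 0 0 1]
det M = -3; M⁻¹ = [2/3 0 7; 0 -1/2 9; 0 0 1]
M⁻¹ · (-15/4, 22)ᵀ = (9/2, -2)ᵀ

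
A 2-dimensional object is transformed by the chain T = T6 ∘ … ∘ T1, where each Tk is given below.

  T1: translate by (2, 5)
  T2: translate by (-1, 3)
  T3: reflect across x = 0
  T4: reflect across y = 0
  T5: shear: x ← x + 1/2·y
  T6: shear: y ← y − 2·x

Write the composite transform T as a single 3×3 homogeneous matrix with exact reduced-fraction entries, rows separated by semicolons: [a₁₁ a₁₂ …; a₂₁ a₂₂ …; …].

T = [-1 -1/2 -5; 2 0 2; 0 0 1]

T1 = [1 0 2; 0 1 5; 0 0 1]
T2·T1 = [1 0 1; 0 1 8; 0 0 1]
T3·…·T1 = [-1 0 -1; 0 1 8; 0 0 1]
T4·…·T1 = [-1 0 -1; 0 -1 -8; 0 0 1]
T5·…·T1 = [-1 -1/2 -5; 0 -1 -8; 0 0 1]
T6·…·T1 = [-1 -1/2 -5; 2 0 2; 0 0 1]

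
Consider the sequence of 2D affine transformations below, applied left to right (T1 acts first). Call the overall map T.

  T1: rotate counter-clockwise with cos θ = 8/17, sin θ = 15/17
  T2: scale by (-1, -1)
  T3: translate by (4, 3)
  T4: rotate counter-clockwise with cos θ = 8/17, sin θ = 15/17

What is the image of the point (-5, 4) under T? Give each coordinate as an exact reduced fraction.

T1 rotate counter-clockwise with cos θ = 8/17, sin θ = 15/17: (-5, 4) → (-100/17, -43/17)
T2 scale by (-1, -1): (-100/17, -43/17) → (100/17, 43/17)
T3 translate by (4, 3): (100/17, 43/17) → (168/17, 94/17)
T4 rotate counter-clockwise with cos θ = 8/17, sin θ = 15/17: (168/17, 94/17) → (-66/289, 3272/289)

T(p) = (-66/289, 3272/289)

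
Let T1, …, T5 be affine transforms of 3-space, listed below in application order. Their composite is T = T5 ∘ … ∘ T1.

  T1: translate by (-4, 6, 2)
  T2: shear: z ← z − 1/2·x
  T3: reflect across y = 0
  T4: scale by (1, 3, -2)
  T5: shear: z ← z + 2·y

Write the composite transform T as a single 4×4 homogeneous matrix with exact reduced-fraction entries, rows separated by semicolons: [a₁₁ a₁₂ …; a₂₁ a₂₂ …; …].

T = [1 0 0 -4; 0 -3 0 -18; 1 -6 -2 -44; 0 0 0 1]

T1 = [1 0 0 -4; 0 1 0 6; 0 0 1 2; 0 0 0 1]
T2·T1 = [1 0 0 -4; 0 1 0 6; -1/2 0 1 4; 0 0 0 1]
T3·…·T1 = [1 0 0 -4; 0 -1 0 -6; -1/2 0 1 4; 0 0 0 1]
T4·…·T1 = [1 0 0 -4; 0 -3 0 -18; 1 0 -2 -8; 0 0 0 1]
T5·…·T1 = [1 0 0 -4; 0 -3 0 -18; 1 -6 -2 -44; 0 0 0 1]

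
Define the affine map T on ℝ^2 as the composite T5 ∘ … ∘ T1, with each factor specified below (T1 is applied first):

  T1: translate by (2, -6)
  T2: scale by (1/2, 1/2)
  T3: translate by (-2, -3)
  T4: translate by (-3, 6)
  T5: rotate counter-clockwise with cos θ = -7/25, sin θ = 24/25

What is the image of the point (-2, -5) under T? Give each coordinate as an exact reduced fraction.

T1 translate by (2, -6): (-2, -5) → (0, -11)
T2 scale by (1/2, 1/2): (0, -11) → (0, -11/2)
T3 translate by (-2, -3): (0, -11/2) → (-2, -17/2)
T4 translate by (-3, 6): (-2, -17/2) → (-5, -5/2)
T5 rotate counter-clockwise with cos θ = -7/25, sin θ = 24/25: (-5, -5/2) → (19/5, -41/10)

T(p) = (19/5, -41/10)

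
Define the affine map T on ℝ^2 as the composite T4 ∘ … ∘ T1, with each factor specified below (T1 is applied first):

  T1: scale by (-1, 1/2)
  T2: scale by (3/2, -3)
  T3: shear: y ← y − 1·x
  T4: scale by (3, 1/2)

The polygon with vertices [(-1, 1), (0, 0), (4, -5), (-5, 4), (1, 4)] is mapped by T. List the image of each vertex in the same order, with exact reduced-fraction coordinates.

image vertices: (9/2, -3/2), (0, 0), (-18, 27/4), (45/2, -27/4), (-9/2, -9/4)

T1 scale by (-1, 1/2): (-1, 1) → (1, 1/2); (0, 0) → (0, 0); (4, -5) → (-4, -5/2); (-5, 4) → (5, 2); (1, 4) → (-1, 2)
T2 scale by (3/2, -3): (1, 1/2) → (3/2, -3/2); (0, 0) → (0, 0); (-4, -5/2) → (-6, 15/2); (5, 2) → (15/2, -6); (-1, 2) → (-3/2, -6)
T3 shear: y ← y − 1·x: (3/2, -3/2) → (3/2, -3); (0, 0) → (0, 0); (-6, 15/2) → (-6, 27/2); (15/2, -6) → (15/2, -27/2); (-3/2, -6) → (-3/2, -9/2)
T4 scale by (3, 1/2): (3/2, -3) → (9/2, -3/2); (0, 0) → (0, 0); (-6, 27/2) → (-18, 27/4); (15/2, -27/2) → (45/2, -27/4); (-3/2, -9/2) → (-9/2, -9/4)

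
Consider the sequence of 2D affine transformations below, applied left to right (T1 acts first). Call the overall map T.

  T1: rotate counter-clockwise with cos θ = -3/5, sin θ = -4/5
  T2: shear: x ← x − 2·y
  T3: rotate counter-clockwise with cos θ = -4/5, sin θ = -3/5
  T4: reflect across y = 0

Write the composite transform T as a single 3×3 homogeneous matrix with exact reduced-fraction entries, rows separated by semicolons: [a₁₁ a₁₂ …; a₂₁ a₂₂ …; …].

T = [-32/25 -49/25 0; -1/25 18/25 0; 0 0 1]

T1 = [-3/5 4/5 0; -4/5 -3/5 0; 0 0 1]
T2·T1 = [1 2 0; -4/5 -3/5 0; 0 0 1]
T3·…·T1 = [-32/25 -49/25 0; 1/25 -18/25 0; 0 0 1]
T4·…·T1 = [-32/25 -49/25 0; -1/25 18/25 0; 0 0 1]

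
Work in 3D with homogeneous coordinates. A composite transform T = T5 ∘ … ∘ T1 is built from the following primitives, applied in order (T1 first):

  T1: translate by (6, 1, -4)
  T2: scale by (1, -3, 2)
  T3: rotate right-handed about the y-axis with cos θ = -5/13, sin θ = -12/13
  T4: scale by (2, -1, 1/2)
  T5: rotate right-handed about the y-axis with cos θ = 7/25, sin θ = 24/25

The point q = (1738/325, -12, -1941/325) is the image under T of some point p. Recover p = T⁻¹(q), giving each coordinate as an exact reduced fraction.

p = (-1, -5, 1)

T1 = [1 0 0 6; 0 1 0 1; 0 0 1 -4; 0 0 0 1]
T2·T1 = [1 0 0 6; 0 -3 0 -3; 0 0 2 -8; 0 0 0 1]
T3·…·T1 = [-5/13 0 -24/13 66/13; 0 -3 0 -3; 12/13 0 -10/13 112/13; 0 0 0 1]
T4·…·T1 = [-10/13 0 -48/13 132/13; 0 3 0 3; 6/13 0 -5/13 56/13; 0 0 0 1]
T5·…·T1 = [74/325 0 -456/325 2268/325; 0 3 0 3; 282/325 0 1117/325 -2776/325; 0 0 0 1]
det M = 6; M⁻¹ = [1117/650 0 228/325 -6; 0 1/3 0 -1; -141/325 0 37/325 4; 0 0 0 1]
M⁻¹ · (1738/325, -12, -1941/325)ᵀ = (-1, -5, 1)ᵀ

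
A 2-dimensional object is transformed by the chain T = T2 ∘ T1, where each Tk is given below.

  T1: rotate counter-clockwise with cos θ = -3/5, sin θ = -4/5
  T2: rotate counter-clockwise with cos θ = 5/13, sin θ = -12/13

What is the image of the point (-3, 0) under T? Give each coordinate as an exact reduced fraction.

T1 rotate counter-clockwise with cos θ = -3/5, sin θ = -4/5: (-3, 0) → (9/5, 12/5)
T2 rotate counter-clockwise with cos θ = 5/13, sin θ = -12/13: (9/5, 12/5) → (189/65, -48/65)

T(p) = (189/65, -48/65)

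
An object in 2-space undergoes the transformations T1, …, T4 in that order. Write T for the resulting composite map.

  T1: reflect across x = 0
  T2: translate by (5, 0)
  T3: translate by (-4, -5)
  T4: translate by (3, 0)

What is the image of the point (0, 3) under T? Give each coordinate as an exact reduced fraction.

T(p) = (4, -2)

T1 reflect across x = 0: (0, 3) → (0, 3)
T2 translate by (5, 0): (0, 3) → (5, 3)
T3 translate by (-4, -5): (5, 3) → (1, -2)
T4 translate by (3, 0): (1, -2) → (4, -2)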